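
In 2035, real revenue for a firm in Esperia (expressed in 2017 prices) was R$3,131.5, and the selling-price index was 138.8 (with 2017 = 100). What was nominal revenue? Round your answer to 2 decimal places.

Nominal revenue = Real × (selling-price index/100) = 3131.5 × 1.388 = 4346.52.

R$4,346.52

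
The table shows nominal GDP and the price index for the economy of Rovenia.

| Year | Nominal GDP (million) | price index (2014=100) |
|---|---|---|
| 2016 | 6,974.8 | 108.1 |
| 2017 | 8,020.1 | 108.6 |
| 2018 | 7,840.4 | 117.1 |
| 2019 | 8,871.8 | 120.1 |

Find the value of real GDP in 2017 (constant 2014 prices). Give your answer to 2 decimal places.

7,384.99 million

Real GDP 2017 = 8020.1 / 1.086 = 7384.99.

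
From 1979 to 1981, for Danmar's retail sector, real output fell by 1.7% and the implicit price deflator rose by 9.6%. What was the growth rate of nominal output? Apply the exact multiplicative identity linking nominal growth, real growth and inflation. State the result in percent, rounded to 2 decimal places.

7.74%

(1 + g_nom) = (1 + g_real)(1 + π) = 0.9830 × 1.0960 = 1.07737.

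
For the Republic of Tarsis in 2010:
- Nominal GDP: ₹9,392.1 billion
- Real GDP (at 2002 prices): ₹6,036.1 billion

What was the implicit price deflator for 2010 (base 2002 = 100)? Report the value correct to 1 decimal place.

implicit price deflator = (Nominal / Real) × 100 = 9392.1 / 6036.1 × 100 = 155.60.

155.6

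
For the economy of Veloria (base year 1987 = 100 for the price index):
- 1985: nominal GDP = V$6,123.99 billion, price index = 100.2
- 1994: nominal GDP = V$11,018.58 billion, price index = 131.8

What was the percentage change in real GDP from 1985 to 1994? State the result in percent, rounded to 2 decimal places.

36.79%

Real GDP 1985 = 6123.99 / 1.002 = 6111.77.
Real GDP 1994 = 11018.58 / 1.318 = 8360.08.
Real growth = 8360.08 / 6111.77 − 1 = 0.3679.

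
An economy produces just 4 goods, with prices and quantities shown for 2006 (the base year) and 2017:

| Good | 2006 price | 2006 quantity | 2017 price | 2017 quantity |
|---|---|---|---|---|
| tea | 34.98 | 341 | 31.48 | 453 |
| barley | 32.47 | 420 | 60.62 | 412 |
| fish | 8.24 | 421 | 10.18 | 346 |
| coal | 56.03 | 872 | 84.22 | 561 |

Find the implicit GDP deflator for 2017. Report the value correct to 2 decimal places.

141.72

Nominal GDP 2017 = 31.48·453 + 60.62·412 + 10.18·346 + 84.22·561 = 90005.58.
Real GDP 2017 (at 2006 prices) = 34.98·453 + 32.47·412 + 8.24·346 + 56.03·561 = 63507.45.
Deflator = Nominal/Real × 100 = 90005.58/63507.45 × 100 = 141.724.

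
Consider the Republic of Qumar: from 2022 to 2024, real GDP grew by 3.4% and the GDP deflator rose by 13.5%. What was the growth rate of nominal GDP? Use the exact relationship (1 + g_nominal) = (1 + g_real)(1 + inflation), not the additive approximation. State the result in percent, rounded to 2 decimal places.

(1 + g_nom) = (1 + g_real)(1 + π) = 1.0340 × 1.1350 = 1.17359.

17.36%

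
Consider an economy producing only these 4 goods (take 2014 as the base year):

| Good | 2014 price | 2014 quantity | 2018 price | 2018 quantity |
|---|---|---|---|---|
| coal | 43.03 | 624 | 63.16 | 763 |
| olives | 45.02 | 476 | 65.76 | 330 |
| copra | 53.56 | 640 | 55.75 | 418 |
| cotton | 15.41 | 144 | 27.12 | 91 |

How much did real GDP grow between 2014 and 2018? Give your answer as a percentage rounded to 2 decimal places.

Real GDP 2014 = Nominal GDP 2014 = 43.03·624 + 45.02·476 + 53.56·640 + 15.41·144 = 84777.68.
Real GDP 2018 (at 2014 prices) = 43.03·763 + 45.02·330 + 53.56·418 + 15.41·91 = 71478.88.
Real growth = 71478.88/84777.68 − 1 = -0.1569.

-15.69%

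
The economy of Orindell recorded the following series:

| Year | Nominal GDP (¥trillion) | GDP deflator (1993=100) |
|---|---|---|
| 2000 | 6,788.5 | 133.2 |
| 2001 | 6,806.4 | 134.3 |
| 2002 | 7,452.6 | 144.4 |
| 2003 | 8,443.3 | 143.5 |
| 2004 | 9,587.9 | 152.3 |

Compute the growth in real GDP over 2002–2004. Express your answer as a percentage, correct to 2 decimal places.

Real GDP 2002 = 7452.6/1.444 = 5161.08.
Real GDP 2004 = 9587.9/1.523 = 6295.40.
Change = 6295.40/5161.08 − 1 = 0.2198.

21.98%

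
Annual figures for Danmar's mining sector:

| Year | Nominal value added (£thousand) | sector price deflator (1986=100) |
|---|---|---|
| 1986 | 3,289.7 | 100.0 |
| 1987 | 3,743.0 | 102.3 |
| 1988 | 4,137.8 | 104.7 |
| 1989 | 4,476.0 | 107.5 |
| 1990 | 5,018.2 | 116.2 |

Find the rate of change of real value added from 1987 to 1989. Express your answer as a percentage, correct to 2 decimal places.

13.80%

Real value added 1987 = 3743.0/1.023 = 3658.85.
Real value added 1989 = 4476.0/1.075 = 4163.72.
Change = 4163.72/3658.85 − 1 = 0.1380.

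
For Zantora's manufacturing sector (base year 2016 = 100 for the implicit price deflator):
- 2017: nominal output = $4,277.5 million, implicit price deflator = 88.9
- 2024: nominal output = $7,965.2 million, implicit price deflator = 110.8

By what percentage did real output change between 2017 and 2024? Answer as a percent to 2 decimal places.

49.41%

Deflate each year: 2017 → 4277.5/0.889 = 4811.59; 2024 → 7965.2/1.108 = 7188.81.
So real output changed by 7188.81/4811.59 − 1 = 0.4941, i.e. 49.41%.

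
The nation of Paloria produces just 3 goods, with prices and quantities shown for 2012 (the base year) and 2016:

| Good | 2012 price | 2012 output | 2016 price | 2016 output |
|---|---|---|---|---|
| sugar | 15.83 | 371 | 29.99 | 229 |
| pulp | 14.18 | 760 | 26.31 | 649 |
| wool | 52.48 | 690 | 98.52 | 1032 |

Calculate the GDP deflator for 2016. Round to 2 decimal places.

Nominal GDP 2016 = 29.99·229 + 26.31·649 + 98.52·1032 = 125615.54.
Real GDP 2016 (at 2012 prices) = 15.83·229 + 14.18·649 + 52.48·1032 = 66987.25.
Deflator = Nominal/Real × 100 = 125615.54/66987.25 × 100 = 187.522.

187.52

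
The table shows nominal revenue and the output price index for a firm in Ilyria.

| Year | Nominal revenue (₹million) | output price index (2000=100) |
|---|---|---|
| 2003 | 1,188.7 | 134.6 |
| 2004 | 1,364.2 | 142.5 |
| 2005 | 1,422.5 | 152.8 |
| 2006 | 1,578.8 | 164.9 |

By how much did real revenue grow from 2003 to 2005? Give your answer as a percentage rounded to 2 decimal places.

Real revenue 2003 = 1188.7/1.346 = 883.14.
Real revenue 2005 = 1422.5/1.528 = 930.96.
Change = 930.96/883.14 − 1 = 0.0541.

5.41%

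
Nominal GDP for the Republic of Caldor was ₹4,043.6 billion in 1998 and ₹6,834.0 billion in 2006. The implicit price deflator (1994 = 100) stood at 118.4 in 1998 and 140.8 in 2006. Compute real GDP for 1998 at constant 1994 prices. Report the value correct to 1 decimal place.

₹3,415.2 billion

Real GDP = Nominal / (implicit price deflator/100) = 4043.6 / 1.184 = 3415.20.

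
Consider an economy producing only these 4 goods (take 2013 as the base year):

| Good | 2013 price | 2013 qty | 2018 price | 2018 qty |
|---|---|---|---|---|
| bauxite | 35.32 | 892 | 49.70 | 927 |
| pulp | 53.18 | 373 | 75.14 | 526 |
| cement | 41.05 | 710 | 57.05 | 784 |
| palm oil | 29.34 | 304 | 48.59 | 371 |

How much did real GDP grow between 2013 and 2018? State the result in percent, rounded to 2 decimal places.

16.08%

Real GDP 2013 = Nominal GDP 2013 = 35.32·892 + 53.18·373 + 41.05·710 + 29.34·304 = 89406.44.
Real GDP 2018 (at 2013 prices) = 35.32·927 + 53.18·526 + 41.05·784 + 29.34·371 = 103782.66.
Real growth = 103782.66/89406.44 − 1 = 0.1608.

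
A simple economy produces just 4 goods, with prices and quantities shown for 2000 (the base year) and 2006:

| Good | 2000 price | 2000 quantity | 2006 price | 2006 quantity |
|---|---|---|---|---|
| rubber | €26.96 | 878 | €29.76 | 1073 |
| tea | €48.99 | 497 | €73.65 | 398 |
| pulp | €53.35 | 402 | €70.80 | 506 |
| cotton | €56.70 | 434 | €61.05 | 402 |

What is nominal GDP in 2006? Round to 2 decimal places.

Nominal GDP 2006 = Σ (p_2006 × q_2006) = 29.76·1073 + 73.65·398 + 70.80·506 + 61.05·402 = 121612.08.

€121612.08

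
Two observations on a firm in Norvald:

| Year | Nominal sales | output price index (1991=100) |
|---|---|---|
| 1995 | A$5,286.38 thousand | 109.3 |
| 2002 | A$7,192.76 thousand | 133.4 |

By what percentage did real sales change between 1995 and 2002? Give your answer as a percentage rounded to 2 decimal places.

Real sales 1995 = 5286.38 / 1.093 = 4836.58.
Real sales 2002 = 7192.76 / 1.334 = 5391.87.
Real growth = 5391.87 / 4836.58 − 1 = 0.1148.

11.48%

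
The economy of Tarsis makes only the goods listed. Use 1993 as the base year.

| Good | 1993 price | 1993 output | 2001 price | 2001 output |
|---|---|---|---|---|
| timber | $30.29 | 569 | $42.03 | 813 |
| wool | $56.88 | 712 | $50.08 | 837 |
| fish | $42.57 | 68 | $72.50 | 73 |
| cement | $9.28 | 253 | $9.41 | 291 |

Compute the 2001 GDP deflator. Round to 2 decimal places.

Nominal GDP 2001 = 42.03·813 + 50.08·837 + 72.50·73 + 9.41·291 = 84118.16.
Real GDP 2001 (at 1993 prices) = 30.29·813 + 56.88·837 + 42.57·73 + 9.28·291 = 78042.42.
Deflator = Nominal/Real × 100 = 84118.16/78042.42 × 100 = 107.785.

107.79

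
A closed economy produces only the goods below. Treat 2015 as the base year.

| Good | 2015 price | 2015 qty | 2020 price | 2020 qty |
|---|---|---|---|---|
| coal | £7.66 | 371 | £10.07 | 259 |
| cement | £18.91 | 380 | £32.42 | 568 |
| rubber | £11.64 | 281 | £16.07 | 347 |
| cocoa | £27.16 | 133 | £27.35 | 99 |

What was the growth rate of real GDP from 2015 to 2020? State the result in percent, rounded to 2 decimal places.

Real GDP 2015 = Nominal GDP 2015 = 7.66·371 + 18.91·380 + 11.64·281 + 27.16·133 = 16910.78.
Real GDP 2020 (at 2015 prices) = 7.66·259 + 18.91·568 + 11.64·347 + 27.16·99 = 19452.74.
Real growth = 19452.74/16910.78 − 1 = 0.1503.

15.03%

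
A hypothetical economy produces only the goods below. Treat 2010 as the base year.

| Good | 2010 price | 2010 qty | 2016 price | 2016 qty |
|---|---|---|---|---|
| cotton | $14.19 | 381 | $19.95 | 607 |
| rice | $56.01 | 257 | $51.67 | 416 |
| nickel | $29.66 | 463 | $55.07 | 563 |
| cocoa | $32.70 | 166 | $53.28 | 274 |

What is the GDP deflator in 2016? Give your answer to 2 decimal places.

Nominal GDP 2016 = 19.95·607 + 51.67·416 + 55.07·563 + 53.28·274 = 79207.50.
Real GDP 2016 (at 2010 prices) = 14.19·607 + 56.01·416 + 29.66·563 + 32.70·274 = 57571.87.
Deflator = Nominal/Real × 100 = 79207.50/57571.87 × 100 = 137.580.

137.58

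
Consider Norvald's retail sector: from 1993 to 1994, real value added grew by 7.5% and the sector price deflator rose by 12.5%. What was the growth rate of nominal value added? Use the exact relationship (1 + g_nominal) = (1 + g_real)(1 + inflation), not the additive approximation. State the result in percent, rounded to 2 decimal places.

(1 + g_nom) = (1 + g_real)(1 + π) = 1.0750 × 1.1250 = 1.20938.

20.94%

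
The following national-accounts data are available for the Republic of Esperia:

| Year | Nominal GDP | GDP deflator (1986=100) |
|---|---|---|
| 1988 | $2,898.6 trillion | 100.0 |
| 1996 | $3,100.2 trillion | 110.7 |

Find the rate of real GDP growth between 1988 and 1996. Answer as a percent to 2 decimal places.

-3.38%

Real GDP 1988 = 2898.6 / 1.000 = 2898.60.
Real GDP 1996 = 3100.2 / 1.107 = 2800.54.
Real growth = 2800.54 / 2898.60 − 1 = -0.0338.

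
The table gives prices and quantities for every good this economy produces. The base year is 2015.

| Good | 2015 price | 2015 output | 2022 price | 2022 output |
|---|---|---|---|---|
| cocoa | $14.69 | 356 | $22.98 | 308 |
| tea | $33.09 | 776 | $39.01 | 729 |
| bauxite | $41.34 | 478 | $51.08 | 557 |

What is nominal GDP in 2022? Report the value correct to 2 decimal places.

$63967.69

Nominal GDP 2022 = Σ (p_2022 × q_2022) = 22.98·308 + 39.01·729 + 51.08·557 = 63967.69.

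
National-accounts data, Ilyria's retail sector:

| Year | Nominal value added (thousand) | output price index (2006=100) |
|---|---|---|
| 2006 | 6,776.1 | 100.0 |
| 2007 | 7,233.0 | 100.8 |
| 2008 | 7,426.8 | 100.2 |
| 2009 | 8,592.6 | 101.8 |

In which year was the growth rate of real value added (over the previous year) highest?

2007: real = 7233.0/1.008 = 7175.60; growth vs 2006 (6776.10) = 5.90%.
2008: real = 7426.8/1.002 = 7411.98; growth vs 2007 (7175.60) = 3.29%.
2009: real = 8592.6/1.018 = 8440.67; growth vs 2008 (7411.98) = 13.88%.

2009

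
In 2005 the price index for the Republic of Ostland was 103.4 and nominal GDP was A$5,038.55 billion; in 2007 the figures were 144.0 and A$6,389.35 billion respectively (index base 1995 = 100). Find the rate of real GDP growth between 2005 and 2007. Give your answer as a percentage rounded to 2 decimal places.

-8.94%

Deflate each year: 2005 → 5038.55/1.034 = 4872.87; 2007 → 6389.35/1.440 = 4437.05.
So real GDP changed by 4437.05/4872.87 − 1 = -0.0894, i.e. -8.94%.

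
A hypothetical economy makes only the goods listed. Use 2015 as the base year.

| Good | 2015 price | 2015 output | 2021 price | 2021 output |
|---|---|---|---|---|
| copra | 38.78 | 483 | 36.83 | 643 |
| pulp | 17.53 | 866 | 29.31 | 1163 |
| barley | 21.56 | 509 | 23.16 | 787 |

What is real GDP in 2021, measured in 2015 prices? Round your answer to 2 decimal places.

62290.65

Real GDP 2021 = Σ (p_2015 × q_2021) = 38.78·643 + 17.53·1163 + 21.56·787 = 62290.65.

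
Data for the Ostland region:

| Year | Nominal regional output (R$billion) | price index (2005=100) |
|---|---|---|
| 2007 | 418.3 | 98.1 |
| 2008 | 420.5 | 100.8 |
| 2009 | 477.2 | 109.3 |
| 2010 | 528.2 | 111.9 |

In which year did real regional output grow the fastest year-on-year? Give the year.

2010

2008: real = 420.5/1.008 = 417.16; growth vs 2007 (426.40) = -2.17%.
2009: real = 477.2/1.093 = 436.60; growth vs 2008 (417.16) = 4.66%.
2010: real = 528.2/1.119 = 472.03; growth vs 2009 (436.60) = 8.11%.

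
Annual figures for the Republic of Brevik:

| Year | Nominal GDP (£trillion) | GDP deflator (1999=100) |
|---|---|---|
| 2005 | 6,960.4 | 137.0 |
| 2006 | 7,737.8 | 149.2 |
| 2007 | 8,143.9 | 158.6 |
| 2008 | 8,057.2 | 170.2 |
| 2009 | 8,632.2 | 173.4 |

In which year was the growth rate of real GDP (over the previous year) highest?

2006: real = 7737.8/1.492 = 5186.19; growth vs 2005 (5080.58) = 2.08%.
2007: real = 8143.9/1.586 = 5134.87; growth vs 2006 (5186.19) = -0.99%.
2008: real = 8057.2/1.702 = 4733.96; growth vs 2007 (5134.87) = -7.81%.
2009: real = 8632.2/1.734 = 4978.20; growth vs 2008 (4733.96) = 5.16%.

2009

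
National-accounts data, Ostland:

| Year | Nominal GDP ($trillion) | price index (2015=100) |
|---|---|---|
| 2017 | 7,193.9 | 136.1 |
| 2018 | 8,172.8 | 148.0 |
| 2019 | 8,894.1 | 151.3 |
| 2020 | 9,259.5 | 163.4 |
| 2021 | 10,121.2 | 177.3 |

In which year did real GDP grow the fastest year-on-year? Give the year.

2019

2018: real = 8172.8/1.480 = 5522.16; growth vs 2017 (5285.75) = 4.47%.
2019: real = 8894.1/1.513 = 5878.45; growth vs 2018 (5522.16) = 6.45%.
2020: real = 9259.5/1.634 = 5666.77; growth vs 2019 (5878.45) = -3.60%.
2021: real = 10121.2/1.773 = 5708.52; growth vs 2020 (5666.77) = 0.74%.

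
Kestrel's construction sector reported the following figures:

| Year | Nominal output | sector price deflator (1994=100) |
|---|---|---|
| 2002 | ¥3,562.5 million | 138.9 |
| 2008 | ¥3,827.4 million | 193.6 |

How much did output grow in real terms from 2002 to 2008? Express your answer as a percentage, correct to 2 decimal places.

Real output 2002 = 3562.5 / 1.389 = 2564.79.
Real output 2008 = 3827.4 / 1.936 = 1976.96.
Real growth = 1976.96 / 2564.79 − 1 = -0.2292.

-22.92%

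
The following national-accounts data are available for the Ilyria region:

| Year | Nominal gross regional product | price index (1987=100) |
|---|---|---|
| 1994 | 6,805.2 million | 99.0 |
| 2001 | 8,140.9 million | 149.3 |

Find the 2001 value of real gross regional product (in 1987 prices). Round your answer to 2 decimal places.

Real gross regional product = Nominal / (price index/100) = 8140.9 / 1.493 = 5452.71.

5,452.71 million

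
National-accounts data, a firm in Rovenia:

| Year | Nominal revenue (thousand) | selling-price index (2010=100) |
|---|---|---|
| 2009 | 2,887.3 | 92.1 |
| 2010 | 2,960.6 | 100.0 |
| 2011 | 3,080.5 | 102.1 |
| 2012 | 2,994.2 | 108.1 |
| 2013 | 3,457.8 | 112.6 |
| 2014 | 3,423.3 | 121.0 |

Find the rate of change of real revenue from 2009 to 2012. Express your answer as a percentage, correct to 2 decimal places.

-11.65%

Real revenue 2009 = 2887.3/0.921 = 3134.96.
Real revenue 2012 = 2994.2/1.081 = 2769.84.
Change = 2769.84/3134.96 − 1 = -0.1165.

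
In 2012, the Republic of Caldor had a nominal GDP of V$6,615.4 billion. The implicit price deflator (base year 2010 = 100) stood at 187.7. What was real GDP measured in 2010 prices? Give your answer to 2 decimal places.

V$3,524.45 billion

Real GDP = Nominal / (implicit price deflator/100) = 6615.4 / 1.877 = 3524.45.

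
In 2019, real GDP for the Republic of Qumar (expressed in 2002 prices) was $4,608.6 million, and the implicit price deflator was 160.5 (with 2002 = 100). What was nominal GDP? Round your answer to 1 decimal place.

Nominal GDP = Real × (implicit price deflator/100) = 4608.6 × 1.605 = 7396.80.

$7,396.8 million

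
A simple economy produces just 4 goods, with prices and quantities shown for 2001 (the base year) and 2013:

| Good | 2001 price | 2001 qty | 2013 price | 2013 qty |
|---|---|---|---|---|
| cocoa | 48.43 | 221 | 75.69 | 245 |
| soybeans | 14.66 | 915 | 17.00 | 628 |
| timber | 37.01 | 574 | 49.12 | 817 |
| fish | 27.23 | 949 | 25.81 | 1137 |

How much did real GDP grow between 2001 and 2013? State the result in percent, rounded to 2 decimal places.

15.54%

Real GDP 2001 = Nominal GDP 2001 = 48.43·221 + 14.66·915 + 37.01·574 + 27.23·949 = 71201.94.
Real GDP 2013 (at 2001 prices) = 48.43·245 + 14.66·628 + 37.01·817 + 27.23·1137 = 82269.51.
Real growth = 82269.51/71201.94 − 1 = 0.1554.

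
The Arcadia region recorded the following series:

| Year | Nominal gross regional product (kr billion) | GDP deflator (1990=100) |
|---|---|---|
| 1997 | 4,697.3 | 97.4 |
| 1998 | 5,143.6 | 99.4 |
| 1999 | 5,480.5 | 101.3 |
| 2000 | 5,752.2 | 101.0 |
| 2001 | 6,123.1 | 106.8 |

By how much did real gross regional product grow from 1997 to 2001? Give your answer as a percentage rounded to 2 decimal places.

Real gross regional product 1997 = 4697.3/0.974 = 4822.69.
Real gross regional product 2001 = 6123.1/1.068 = 5733.24.
Change = 5733.24/4822.69 − 1 = 0.1888.

18.88%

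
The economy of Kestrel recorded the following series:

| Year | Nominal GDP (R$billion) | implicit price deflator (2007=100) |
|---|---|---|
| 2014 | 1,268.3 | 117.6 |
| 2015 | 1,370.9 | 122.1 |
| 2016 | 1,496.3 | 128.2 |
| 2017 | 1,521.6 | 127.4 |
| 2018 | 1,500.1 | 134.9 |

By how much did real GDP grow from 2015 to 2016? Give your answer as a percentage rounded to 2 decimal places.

3.95%

Real GDP 2015 = 1370.9/1.221 = 1122.77.
Real GDP 2016 = 1496.3/1.282 = 1167.16.
Change = 1167.16/1122.77 − 1 = 0.0395.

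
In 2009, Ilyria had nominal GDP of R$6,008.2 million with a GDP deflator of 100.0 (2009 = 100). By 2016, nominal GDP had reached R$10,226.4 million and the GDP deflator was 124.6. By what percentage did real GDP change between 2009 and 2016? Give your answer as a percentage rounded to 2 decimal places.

36.60%

Deflate each year: 2009 → 6008.2/1.000 = 6008.20; 2016 → 10226.4/1.246 = 8207.38.
So real GDP changed by 8207.38/6008.20 − 1 = 0.3660, i.e. 36.60%.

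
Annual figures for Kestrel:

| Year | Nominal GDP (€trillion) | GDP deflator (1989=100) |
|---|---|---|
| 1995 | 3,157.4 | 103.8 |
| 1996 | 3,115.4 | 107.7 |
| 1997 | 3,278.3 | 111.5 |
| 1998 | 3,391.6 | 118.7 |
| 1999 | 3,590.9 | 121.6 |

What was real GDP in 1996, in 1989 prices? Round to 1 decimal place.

€2,892.7 trillion

Real GDP 1996 = 3115.4 / 1.077 = 2892.66.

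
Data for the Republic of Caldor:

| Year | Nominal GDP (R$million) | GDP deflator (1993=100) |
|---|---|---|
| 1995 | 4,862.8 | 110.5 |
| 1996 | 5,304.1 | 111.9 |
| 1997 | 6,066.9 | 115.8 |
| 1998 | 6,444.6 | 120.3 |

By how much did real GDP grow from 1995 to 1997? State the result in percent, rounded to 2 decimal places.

19.05%

Real GDP 1995 = 4862.8/1.105 = 4400.72.
Real GDP 1997 = 6066.9/1.158 = 5239.12.
Change = 5239.12/4400.72 − 1 = 0.1905.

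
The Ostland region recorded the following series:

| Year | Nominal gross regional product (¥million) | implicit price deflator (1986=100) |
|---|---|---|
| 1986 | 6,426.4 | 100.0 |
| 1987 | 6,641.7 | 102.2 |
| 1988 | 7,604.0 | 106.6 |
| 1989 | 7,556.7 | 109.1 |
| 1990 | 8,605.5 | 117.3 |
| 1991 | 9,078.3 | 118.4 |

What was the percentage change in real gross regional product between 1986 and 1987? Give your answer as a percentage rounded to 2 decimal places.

Real gross regional product 1986 = 6426.4/1.000 = 6426.40.
Real gross regional product 1987 = 6641.7/1.022 = 6498.73.
Change = 6498.73/6426.40 − 1 = 0.0113.

1.13%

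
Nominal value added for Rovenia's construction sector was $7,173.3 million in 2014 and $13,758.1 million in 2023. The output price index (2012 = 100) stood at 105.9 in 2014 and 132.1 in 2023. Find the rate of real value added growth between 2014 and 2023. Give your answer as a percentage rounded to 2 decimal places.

Deflate each year: 2014 → 7173.3/1.059 = 6773.65; 2023 → 13758.1/1.321 = 10414.91.
So real value added changed by 10414.91/6773.65 − 1 = 0.5376, i.e. 53.76%.

53.76%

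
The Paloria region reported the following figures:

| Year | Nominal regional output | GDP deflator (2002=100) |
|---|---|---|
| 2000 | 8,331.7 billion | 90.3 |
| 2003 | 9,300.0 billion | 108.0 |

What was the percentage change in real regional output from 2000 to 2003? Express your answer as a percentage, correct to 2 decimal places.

-6.67%

Real regional output 2000 = 8331.7 / 0.903 = 9226.69.
Real regional output 2003 = 9300.0 / 1.080 = 8611.11.
Real growth = 8611.11 / 9226.69 − 1 = -0.0667.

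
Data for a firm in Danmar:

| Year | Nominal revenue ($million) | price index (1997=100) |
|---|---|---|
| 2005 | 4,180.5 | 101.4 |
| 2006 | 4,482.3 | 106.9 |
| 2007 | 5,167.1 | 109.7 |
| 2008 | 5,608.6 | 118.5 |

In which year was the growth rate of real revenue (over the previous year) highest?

2006: real = 4482.3/1.069 = 4192.98; growth vs 2005 (4122.78) = 1.70%.
2007: real = 5167.1/1.097 = 4710.21; growth vs 2006 (4192.98) = 12.34%.
2008: real = 5608.6/1.185 = 4733.00; growth vs 2007 (4710.21) = 0.48%.

2007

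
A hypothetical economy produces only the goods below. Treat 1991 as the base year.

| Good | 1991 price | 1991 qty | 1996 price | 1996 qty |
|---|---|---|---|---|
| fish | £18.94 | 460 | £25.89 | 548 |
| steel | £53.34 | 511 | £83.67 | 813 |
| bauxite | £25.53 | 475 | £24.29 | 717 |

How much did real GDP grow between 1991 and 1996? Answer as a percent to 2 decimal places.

49.80%

Real GDP 1991 = Nominal GDP 1991 = 18.94·460 + 53.34·511 + 25.53·475 = 48095.89.
Real GDP 1996 (at 1991 prices) = 18.94·548 + 53.34·813 + 25.53·717 = 72049.55.
Real growth = 72049.55/48095.89 − 1 = 0.4980.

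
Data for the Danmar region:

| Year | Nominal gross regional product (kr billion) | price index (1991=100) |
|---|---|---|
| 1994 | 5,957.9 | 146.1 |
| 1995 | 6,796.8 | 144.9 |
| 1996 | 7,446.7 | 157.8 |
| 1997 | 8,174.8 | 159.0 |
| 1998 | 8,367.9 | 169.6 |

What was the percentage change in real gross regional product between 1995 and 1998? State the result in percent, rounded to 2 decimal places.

5.19%

Real gross regional product 1995 = 6796.8/1.449 = 4690.68.
Real gross regional product 1998 = 8367.9/1.696 = 4933.90.
Change = 4933.90/4690.68 − 1 = 0.0519.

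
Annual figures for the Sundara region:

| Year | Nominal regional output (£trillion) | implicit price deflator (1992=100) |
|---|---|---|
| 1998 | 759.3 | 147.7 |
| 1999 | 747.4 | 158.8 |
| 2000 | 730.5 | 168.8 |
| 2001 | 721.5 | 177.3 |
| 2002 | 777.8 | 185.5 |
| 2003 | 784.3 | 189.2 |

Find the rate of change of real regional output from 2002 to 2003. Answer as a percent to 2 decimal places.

-1.14%

Real regional output 2002 = 777.8/1.855 = 419.30.
Real regional output 2003 = 784.3/1.892 = 414.53.
Change = 414.53/419.30 − 1 = -0.0114.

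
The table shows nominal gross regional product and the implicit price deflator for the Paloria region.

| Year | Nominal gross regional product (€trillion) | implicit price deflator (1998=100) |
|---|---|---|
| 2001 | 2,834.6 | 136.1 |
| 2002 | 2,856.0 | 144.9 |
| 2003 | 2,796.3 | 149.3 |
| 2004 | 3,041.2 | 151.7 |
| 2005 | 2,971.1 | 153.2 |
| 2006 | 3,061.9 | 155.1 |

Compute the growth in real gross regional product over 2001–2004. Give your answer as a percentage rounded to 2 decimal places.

Real gross regional product 2001 = 2834.6/1.361 = 2082.73.
Real gross regional product 2004 = 3041.2/1.517 = 2004.75.
Change = 2004.75/2082.73 − 1 = -0.0374.

-3.74%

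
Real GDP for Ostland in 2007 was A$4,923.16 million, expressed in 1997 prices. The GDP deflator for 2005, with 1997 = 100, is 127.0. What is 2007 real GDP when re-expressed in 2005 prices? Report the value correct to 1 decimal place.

A$6,252.4 million

Real GDP in 2005 prices = Real GDP in 1997 prices × (P_2005/P_1997) = 4923.16 × 1.270 = 6252.41.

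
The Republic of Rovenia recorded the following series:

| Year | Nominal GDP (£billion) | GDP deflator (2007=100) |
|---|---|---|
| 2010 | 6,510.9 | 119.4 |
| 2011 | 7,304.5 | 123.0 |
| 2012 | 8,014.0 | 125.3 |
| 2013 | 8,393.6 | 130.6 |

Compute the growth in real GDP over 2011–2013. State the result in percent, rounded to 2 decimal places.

8.22%

Real GDP 2011 = 7304.5/1.230 = 5938.62.
Real GDP 2013 = 8393.6/1.306 = 6426.95.
Change = 6426.95/5938.62 − 1 = 0.0822.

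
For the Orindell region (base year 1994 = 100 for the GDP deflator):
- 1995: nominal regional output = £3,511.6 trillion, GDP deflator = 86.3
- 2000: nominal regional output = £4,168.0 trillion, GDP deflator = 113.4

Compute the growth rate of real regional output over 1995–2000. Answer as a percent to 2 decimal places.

-9.67%

Deflate each year: 1995 → 3511.6/0.863 = 4069.06; 2000 → 4168.0/1.134 = 3675.49.
So real regional output changed by 3675.49/4069.06 − 1 = -0.0967, i.e. -9.67%.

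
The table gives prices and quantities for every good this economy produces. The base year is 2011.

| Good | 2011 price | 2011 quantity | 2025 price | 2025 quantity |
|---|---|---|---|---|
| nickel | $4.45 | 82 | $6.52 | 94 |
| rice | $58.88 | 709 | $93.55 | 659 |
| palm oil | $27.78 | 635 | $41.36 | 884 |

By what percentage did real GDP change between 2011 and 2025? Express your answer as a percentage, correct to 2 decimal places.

Real GDP 2011 = Nominal GDP 2011 = 4.45·82 + 58.88·709 + 27.78·635 = 59751.12.
Real GDP 2025 (at 2011 prices) = 4.45·94 + 58.88·659 + 27.78·884 = 63777.74.
Real growth = 63777.74/59751.12 − 1 = 0.0674.

6.74%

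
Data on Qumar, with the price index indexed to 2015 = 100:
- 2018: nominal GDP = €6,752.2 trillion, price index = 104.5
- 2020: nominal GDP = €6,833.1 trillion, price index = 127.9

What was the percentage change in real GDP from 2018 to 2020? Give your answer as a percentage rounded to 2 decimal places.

Real GDP 2018 = 6752.2 / 1.045 = 6461.44.
Real GDP 2020 = 6833.1 / 1.279 = 5342.53.
Real growth = 5342.53 / 6461.44 − 1 = -0.1732.

-17.32%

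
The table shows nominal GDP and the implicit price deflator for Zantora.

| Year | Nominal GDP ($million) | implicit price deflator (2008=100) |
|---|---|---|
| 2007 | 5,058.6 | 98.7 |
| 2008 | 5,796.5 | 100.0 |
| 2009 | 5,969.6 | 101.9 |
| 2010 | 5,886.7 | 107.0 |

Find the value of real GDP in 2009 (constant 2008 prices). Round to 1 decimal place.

Real GDP 2009 = 5969.6 / 1.019 = 5858.29.

$5,858.3 million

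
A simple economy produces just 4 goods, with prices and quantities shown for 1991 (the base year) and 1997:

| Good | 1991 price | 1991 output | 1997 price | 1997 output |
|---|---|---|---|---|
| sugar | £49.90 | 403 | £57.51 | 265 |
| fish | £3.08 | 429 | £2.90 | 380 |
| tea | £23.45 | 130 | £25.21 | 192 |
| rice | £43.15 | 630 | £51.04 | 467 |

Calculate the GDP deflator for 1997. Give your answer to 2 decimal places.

Nominal GDP 1997 = 57.51·265 + 2.90·380 + 25.21·192 + 51.04·467 = 45018.15.
Real GDP 1997 (at 1991 prices) = 49.90·265 + 3.08·380 + 23.45·192 + 43.15·467 = 39047.35.
Deflator = Nominal/Real × 100 = 45018.15/39047.35 × 100 = 115.291.

115.29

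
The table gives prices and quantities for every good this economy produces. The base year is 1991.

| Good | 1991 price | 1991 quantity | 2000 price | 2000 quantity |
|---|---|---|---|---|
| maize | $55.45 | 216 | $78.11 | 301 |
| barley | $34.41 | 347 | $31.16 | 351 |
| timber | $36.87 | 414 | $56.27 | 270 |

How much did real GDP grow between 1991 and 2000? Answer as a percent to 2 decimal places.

Real GDP 1991 = Nominal GDP 1991 = 55.45·216 + 34.41·347 + 36.87·414 = 39181.65.
Real GDP 2000 (at 1991 prices) = 55.45·301 + 34.41·351 + 36.87·270 = 38723.26.
Real growth = 38723.26/39181.65 − 1 = -0.0117.

-1.17%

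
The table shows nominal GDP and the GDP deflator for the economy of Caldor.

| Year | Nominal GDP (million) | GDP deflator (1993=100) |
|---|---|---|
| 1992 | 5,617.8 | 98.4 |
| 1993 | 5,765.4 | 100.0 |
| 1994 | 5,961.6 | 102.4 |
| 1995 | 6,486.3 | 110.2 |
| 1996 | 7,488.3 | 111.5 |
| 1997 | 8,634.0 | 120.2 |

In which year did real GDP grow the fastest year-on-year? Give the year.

1993: real = 5765.4/1.000 = 5765.40; growth vs 1992 (5709.15) = 0.99%.
1994: real = 5961.6/1.024 = 5821.88; growth vs 1993 (5765.40) = 0.98%.
1995: real = 6486.3/1.102 = 5885.93; growth vs 1994 (5821.88) = 1.10%.
1996: real = 7488.3/1.115 = 6715.96; growth vs 1995 (5885.93) = 14.10%.
1997: real = 8634.0/1.202 = 7183.03; growth vs 1996 (6715.96) = 6.95%.

1996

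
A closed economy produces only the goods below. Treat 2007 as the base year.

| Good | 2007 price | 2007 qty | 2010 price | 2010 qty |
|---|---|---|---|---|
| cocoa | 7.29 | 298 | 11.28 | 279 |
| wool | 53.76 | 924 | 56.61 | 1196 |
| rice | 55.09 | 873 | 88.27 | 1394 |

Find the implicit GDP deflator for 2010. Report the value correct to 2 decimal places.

135.48

Nominal GDP 2010 = 11.28·279 + 56.61·1196 + 88.27·1394 = 193901.06.
Real GDP 2010 (at 2007 prices) = 7.29·279 + 53.76·1196 + 55.09·1394 = 143126.33.
Deflator = Nominal/Real × 100 = 193901.06/143126.33 × 100 = 135.475.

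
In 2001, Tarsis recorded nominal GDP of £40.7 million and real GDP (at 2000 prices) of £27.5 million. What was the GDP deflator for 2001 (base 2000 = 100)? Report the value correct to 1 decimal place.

GDP deflator = (Nominal / Real) × 100 = 40.7 / 27.5 × 100 = 148.00.

148.0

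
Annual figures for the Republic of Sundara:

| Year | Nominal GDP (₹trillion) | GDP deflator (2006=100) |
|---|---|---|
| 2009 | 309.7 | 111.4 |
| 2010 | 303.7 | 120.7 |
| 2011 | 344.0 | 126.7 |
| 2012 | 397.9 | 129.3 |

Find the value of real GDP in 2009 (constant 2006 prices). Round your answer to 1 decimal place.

₹278.0 trillion

Real GDP 2009 = 309.7 / 1.114 = 278.01.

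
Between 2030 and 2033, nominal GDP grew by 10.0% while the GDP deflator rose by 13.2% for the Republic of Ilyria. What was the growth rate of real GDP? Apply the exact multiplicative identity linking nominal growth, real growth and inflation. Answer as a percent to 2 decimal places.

-2.83%

(1 + g_nom) = (1 + g_real)(1 + π), so g_real = 1.1000 / 1.1320 − 1 = -0.02827.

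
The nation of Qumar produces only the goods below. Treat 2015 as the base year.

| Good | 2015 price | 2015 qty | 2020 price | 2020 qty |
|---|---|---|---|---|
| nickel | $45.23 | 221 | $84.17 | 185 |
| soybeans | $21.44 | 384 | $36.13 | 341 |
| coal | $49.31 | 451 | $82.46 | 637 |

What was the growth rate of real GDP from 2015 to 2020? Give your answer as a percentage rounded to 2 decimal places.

16.36%

Real GDP 2015 = Nominal GDP 2015 = 45.23·221 + 21.44·384 + 49.31·451 = 40467.60.
Real GDP 2020 (at 2015 prices) = 45.23·185 + 21.44·341 + 49.31·637 = 47089.06.
Real growth = 47089.06/40467.60 − 1 = 0.1636.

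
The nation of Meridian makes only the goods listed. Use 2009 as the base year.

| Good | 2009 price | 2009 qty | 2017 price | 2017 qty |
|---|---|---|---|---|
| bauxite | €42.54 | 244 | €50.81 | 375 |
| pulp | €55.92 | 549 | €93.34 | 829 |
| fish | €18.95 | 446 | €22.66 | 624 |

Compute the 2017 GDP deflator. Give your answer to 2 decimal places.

149.15

Nominal GDP 2017 = 50.81·375 + 93.34·829 + 22.66·624 = 110572.45.
Real GDP 2017 (at 2009 prices) = 42.54·375 + 55.92·829 + 18.95·624 = 74134.98.
Deflator = Nominal/Real × 100 = 110572.45/74134.98 × 100 = 149.150.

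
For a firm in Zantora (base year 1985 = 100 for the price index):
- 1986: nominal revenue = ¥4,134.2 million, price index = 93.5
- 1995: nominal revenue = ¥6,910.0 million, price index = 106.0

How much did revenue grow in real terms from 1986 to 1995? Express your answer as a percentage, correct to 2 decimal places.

Deflate each year: 1986 → 4134.2/0.935 = 4421.60; 1995 → 6910.0/1.060 = 6518.87.
So real revenue changed by 6518.87/4421.60 − 1 = 0.4743, i.e. 47.43%.

47.43%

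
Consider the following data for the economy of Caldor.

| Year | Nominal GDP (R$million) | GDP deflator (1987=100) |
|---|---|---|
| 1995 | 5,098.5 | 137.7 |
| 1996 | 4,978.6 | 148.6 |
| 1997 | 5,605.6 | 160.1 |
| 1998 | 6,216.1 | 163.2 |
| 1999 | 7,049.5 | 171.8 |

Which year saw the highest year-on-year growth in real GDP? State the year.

1996: real = 4978.6/1.486 = 3350.34; growth vs 1995 (3702.61) = -9.51%.
1997: real = 5605.6/1.601 = 3501.31; growth vs 1996 (3350.34) = 4.51%.
1998: real = 6216.1/1.632 = 3808.88; growth vs 1997 (3501.31) = 8.78%.
1999: real = 7049.5/1.718 = 4103.32; growth vs 1998 (3808.88) = 7.73%.

1998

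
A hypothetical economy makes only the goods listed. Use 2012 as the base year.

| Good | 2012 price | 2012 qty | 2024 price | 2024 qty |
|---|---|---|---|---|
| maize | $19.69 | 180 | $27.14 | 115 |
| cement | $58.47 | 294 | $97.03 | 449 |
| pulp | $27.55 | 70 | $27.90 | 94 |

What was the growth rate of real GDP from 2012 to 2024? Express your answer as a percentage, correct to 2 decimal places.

Real GDP 2012 = Nominal GDP 2012 = 19.69·180 + 58.47·294 + 27.55·70 = 22662.88.
Real GDP 2024 (at 2012 prices) = 19.69·115 + 58.47·449 + 27.55·94 = 31107.08.
Real growth = 31107.08/22662.88 − 1 = 0.3726.

37.26%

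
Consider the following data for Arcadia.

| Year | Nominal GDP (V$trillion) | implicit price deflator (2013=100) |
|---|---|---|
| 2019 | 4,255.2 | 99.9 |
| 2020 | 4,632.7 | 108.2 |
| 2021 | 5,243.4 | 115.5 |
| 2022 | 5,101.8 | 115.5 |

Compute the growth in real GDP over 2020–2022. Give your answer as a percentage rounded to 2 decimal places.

Real GDP 2020 = 4632.7/1.082 = 4281.61.
Real GDP 2022 = 5101.8/1.155 = 4417.14.
Change = 4417.14/4281.61 − 1 = 0.0317.

3.17%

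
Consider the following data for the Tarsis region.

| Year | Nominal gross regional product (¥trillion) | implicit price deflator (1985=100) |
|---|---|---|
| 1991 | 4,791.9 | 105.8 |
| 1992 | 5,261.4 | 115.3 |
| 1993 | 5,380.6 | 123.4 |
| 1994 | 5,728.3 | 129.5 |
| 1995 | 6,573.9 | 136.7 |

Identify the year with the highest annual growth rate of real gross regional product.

1995

1992: real = 5261.4/1.153 = 4563.23; growth vs 1991 (4529.21) = 0.75%.
1993: real = 5380.6/1.234 = 4360.29; growth vs 1992 (4563.23) = -4.45%.
1994: real = 5728.3/1.295 = 4423.40; growth vs 1993 (4360.29) = 1.45%.
1995: real = 6573.9/1.367 = 4809.00; growth vs 1994 (4423.40) = 8.72%.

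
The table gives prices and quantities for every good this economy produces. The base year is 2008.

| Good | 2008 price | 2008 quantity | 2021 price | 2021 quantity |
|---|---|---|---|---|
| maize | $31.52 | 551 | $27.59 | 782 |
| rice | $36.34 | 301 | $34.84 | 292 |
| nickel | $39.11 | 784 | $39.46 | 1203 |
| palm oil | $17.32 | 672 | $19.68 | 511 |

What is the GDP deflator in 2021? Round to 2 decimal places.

Nominal GDP 2021 = 27.59·782 + 34.84·292 + 39.46·1203 + 19.68·511 = 89275.52.
Real GDP 2021 (at 2008 prices) = 31.52·782 + 36.34·292 + 39.11·1203 + 17.32·511 = 91159.77.
Deflator = Nominal/Real × 100 = 89275.52/91159.77 × 100 = 97.933.

97.93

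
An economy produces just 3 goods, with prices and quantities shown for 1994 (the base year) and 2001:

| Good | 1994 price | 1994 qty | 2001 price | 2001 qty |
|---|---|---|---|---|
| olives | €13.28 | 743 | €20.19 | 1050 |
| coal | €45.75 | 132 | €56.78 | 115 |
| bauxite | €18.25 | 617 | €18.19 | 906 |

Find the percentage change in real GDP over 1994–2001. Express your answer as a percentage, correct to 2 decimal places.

31.56%

Real GDP 1994 = Nominal GDP 1994 = 13.28·743 + 45.75·132 + 18.25·617 = 27166.29.
Real GDP 2001 (at 1994 prices) = 13.28·1050 + 45.75·115 + 18.25·906 = 35739.75.
Real growth = 35739.75/27166.29 − 1 = 0.3156.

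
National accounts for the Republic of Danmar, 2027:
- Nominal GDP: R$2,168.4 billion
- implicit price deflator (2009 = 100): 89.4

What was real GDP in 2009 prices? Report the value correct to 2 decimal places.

R$2,425.50 billion

Real GDP = Nominal / (implicit price deflator/100) = 2168.4 / 0.894 = 2425.50.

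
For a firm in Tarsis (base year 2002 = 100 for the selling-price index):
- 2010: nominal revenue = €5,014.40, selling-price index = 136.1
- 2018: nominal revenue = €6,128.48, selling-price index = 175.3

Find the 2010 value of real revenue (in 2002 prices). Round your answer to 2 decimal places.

Real revenue = Nominal / (selling-price index/100) = 5014.40 / 1.361 = 3684.35.

€3,684.35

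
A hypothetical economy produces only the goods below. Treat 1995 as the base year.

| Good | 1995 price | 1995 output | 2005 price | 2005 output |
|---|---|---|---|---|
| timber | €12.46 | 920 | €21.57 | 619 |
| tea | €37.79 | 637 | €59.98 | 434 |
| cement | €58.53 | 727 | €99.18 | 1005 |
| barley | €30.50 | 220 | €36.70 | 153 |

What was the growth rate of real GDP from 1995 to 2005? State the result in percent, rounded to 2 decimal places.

Real GDP 1995 = Nominal GDP 1995 = 12.46·920 + 37.79·637 + 58.53·727 + 30.50·220 = 84796.74.
Real GDP 2005 (at 1995 prices) = 12.46·619 + 37.79·434 + 58.53·1005 + 30.50·153 = 87602.75.
Real growth = 87602.75/84796.74 − 1 = 0.0331.

3.31%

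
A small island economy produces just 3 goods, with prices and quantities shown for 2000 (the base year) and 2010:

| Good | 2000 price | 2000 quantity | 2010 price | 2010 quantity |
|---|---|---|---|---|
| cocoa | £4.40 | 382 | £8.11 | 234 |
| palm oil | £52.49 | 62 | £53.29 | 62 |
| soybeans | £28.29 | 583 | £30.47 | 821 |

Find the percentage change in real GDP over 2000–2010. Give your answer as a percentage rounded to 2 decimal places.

28.38%

Real GDP 2000 = Nominal GDP 2000 = 4.40·382 + 52.49·62 + 28.29·583 = 21428.25.
Real GDP 2010 (at 2000 prices) = 4.40·234 + 52.49·62 + 28.29·821 = 27510.07.
Real growth = 27510.07/21428.25 − 1 = 0.2838.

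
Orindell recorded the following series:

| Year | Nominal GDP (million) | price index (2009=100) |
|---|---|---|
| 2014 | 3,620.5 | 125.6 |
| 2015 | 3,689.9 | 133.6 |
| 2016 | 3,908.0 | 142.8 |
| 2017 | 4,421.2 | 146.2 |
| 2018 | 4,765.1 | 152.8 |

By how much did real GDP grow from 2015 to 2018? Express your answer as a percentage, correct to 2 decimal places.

Real GDP 2015 = 3689.9/1.336 = 2761.90.
Real GDP 2018 = 4765.1/1.528 = 3118.52.
Change = 3118.52/2761.90 − 1 = 0.1291.

12.91%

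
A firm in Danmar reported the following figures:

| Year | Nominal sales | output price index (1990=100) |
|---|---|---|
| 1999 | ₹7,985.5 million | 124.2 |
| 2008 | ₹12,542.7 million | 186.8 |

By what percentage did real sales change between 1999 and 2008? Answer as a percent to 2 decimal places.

4.43%

Deflate each year: 1999 → 7985.5/1.242 = 6429.55; 2008 → 12542.7/1.868 = 6714.51.
So real sales changed by 6714.51/6429.55 − 1 = 0.0443, i.e. 4.43%.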